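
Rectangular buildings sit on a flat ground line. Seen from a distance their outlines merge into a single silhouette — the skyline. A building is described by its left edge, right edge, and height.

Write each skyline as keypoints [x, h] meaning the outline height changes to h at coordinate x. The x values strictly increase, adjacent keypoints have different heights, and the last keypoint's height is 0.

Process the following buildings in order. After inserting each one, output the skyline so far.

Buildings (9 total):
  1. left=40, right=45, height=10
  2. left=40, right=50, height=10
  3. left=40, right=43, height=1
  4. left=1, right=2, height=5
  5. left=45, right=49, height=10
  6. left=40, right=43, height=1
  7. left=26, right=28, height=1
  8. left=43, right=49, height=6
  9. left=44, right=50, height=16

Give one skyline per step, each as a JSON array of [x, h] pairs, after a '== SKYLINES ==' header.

== SKYLINES ==
[[40,10],[45,0]]
[[40,10],[50,0]]
[[40,10],[50,0]]
[[1,5],[2,0],[40,10],[50,0]]
[[1,5],[2,0],[40,10],[50,0]]
[[1,5],[2,0],[40,10],[50,0]]
[[1,5],[2,0],[26,1],[28,0],[40,10],[50,0]]
[[1,5],[2,0],[26,1],[28,0],[40,10],[50,0]]
[[1,5],[2,0],[26,1],[28,0],[40,10],[44,16],[50,0]]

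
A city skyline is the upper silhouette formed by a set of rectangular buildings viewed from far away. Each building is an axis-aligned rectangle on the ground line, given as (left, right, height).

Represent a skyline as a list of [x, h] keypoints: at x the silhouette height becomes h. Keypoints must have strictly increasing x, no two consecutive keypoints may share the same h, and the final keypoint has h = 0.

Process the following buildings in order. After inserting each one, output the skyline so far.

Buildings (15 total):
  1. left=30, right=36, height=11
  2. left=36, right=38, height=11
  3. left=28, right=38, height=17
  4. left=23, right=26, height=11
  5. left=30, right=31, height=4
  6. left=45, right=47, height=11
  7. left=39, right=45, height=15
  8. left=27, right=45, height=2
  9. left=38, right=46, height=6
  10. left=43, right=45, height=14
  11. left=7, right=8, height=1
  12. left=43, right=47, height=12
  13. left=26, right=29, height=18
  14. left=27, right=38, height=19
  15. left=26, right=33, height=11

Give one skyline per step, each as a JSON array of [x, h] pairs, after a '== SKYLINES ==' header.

== SKYLINES ==
[[30,11],[36,0]]
[[30,11],[38,0]]
[[28,17],[38,0]]
[[23,11],[26,0],[28,17],[38,0]]
[[23,11],[26,0],[28,17],[38,0]]
[[23,11],[26,0],[28,17],[38,0],[45,11],[47,0]]
[[23,11],[26,0],[28,17],[38,0],[39,15],[45,11],[47,0]]
[[23,11],[26,0],[27,2],[28,17],[38,2],[39,15],[45,11],[47,0]]
[[23,11],[26,0],[27,2],[28,17],[38,6],[39,15],[45,11],[47,0]]
[[23,11],[26,0],[27,2],[28,17],[38,6],[39,15],[45,11],[47,0]]
[[7,1],[8,0],[23,11],[26,0],[27,2],[28,17],[38,6],[39,15],[45,11],[47,0]]
[[7,1],[8,0],[23,11],[26,0],[27,2],[28,17],[38,6],[39,15],[45,12],[47,0]]
[[7,1],[8,0],[23,11],[26,18],[29,17],[38,6],[39,15],[45,12],[47,0]]
[[7,1],[8,0],[23,11],[26,18],[27,19],[38,6],[39,15],[45,12],[47,0]]
[[7,1],[8,0],[23,11],[26,18],[27,19],[38,6],[39,15],[45,12],[47,0]]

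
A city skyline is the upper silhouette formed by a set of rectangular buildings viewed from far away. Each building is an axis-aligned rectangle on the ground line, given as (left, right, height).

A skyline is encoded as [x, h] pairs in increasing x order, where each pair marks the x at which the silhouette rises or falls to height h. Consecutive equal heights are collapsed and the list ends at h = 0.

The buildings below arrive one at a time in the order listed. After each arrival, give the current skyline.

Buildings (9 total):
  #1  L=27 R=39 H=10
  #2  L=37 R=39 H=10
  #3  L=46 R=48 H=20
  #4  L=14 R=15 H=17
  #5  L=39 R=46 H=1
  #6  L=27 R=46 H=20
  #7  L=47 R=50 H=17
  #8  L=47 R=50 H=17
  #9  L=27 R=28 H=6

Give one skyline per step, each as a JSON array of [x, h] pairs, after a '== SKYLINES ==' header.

== SKYLINES ==
[[27,10],[39,0]]
[[27,10],[39,0]]
[[27,10],[39,0],[46,20],[48,0]]
[[14,17],[15,0],[27,10],[39,0],[46,20],[48,0]]
[[14,17],[15,0],[27,10],[39,1],[46,20],[48,0]]
[[14,17],[15,0],[27,20],[48,0]]
[[14,17],[15,0],[27,20],[48,17],[50,0]]
[[14,17],[15,0],[27,20],[48,17],[50,0]]
[[14,17],[15,0],[27,20],[48,17],[50,0]]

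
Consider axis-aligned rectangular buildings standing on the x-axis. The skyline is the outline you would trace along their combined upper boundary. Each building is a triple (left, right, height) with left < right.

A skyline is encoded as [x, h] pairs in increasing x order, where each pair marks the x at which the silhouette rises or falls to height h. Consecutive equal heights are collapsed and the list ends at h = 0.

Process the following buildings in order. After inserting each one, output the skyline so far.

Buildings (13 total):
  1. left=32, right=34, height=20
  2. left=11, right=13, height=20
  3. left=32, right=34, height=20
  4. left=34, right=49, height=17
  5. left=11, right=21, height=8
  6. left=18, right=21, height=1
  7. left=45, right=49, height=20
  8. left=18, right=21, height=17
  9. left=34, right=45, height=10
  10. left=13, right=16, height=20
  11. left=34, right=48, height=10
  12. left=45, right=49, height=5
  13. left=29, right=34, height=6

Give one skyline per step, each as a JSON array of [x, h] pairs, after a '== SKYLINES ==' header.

== SKYLINES ==
[[32,20],[34,0]]
[[11,20],[13,0],[32,20],[34,0]]
[[11,20],[13,0],[32,20],[34,0]]
[[11,20],[13,0],[32,20],[34,17],[49,0]]
[[11,20],[13,8],[21,0],[32,20],[34,17],[49,0]]
[[11,20],[13,8],[21,0],[32,20],[34,17],[49,0]]
[[11,20],[13,8],[21,0],[32,20],[34,17],[45,20],[49,0]]
[[11,20],[13,8],[18,17],[21,0],[32,20],[34,17],[45,20],[49,0]]
[[11,20],[13,8],[18,17],[21,0],[32,20],[34,17],[45,20],[49,0]]
[[11,20],[16,8],[18,17],[21,0],[32,20],[34,17],[45,20],[49,0]]
[[11,20],[16,8],[18,17],[21,0],[32,20],[34,17],[45,20],[49,0]]
[[11,20],[16,8],[18,17],[21,0],[32,20],[34,17],[45,20],[49,0]]
[[11,20],[16,8],[18,17],[21,0],[29,6],[32,20],[34,17],[45,20],[49,0]]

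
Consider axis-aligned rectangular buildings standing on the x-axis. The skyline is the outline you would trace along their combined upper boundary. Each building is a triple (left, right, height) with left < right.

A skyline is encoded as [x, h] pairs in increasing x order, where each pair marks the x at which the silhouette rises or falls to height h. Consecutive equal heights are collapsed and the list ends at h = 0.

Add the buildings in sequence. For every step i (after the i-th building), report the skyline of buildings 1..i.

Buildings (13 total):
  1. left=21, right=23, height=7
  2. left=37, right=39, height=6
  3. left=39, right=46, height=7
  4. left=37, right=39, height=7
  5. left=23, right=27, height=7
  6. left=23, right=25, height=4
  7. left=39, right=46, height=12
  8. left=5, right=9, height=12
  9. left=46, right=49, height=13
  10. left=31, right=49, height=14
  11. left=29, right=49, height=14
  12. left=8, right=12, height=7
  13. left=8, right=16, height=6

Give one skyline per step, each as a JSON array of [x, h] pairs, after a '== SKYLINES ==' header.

== SKYLINES ==
[[21,7],[23,0]]
[[21,7],[23,0],[37,6],[39,0]]
[[21,7],[23,0],[37,6],[39,7],[46,0]]
[[21,7],[23,0],[37,7],[46,0]]
[[21,7],[27,0],[37,7],[46,0]]
[[21,7],[27,0],[37,7],[46,0]]
[[21,7],[27,0],[37,7],[39,12],[46,0]]
[[5,12],[9,0],[21,7],[27,0],[37,7],[39,12],[46,0]]
[[5,12],[9,0],[21,7],[27,0],[37,7],[39,12],[46,13],[49,0]]
[[5,12],[9,0],[21,7],[27,0],[31,14],[49,0]]
[[5,12],[9,0],[21,7],[27,0],[29,14],[49,0]]
[[5,12],[9,7],[12,0],[21,7],[27,0],[29,14],[49,0]]
[[5,12],[9,7],[12,6],[16,0],[21,7],[27,0],[29,14],[49,0]]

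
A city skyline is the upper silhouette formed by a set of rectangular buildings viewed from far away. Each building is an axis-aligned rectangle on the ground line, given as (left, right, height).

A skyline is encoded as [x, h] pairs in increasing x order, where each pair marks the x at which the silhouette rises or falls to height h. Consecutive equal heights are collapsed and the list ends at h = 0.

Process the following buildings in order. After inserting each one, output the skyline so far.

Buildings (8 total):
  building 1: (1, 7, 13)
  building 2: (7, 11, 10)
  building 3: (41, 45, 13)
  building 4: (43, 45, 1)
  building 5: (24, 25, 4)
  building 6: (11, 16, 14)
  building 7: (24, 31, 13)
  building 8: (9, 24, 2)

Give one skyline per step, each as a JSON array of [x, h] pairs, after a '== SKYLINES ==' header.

== SKYLINES ==
[[1,13],[7,0]]
[[1,13],[7,10],[11,0]]
[[1,13],[7,10],[11,0],[41,13],[45,0]]
[[1,13],[7,10],[11,0],[41,13],[45,0]]
[[1,13],[7,10],[11,0],[24,4],[25,0],[41,13],[45,0]]
[[1,13],[7,10],[11,14],[16,0],[24,4],[25,0],[41,13],[45,0]]
[[1,13],[7,10],[11,14],[16,0],[24,13],[31,0],[41,13],[45,0]]
[[1,13],[7,10],[11,14],[16,2],[24,13],[31,0],[41,13],[45,0]]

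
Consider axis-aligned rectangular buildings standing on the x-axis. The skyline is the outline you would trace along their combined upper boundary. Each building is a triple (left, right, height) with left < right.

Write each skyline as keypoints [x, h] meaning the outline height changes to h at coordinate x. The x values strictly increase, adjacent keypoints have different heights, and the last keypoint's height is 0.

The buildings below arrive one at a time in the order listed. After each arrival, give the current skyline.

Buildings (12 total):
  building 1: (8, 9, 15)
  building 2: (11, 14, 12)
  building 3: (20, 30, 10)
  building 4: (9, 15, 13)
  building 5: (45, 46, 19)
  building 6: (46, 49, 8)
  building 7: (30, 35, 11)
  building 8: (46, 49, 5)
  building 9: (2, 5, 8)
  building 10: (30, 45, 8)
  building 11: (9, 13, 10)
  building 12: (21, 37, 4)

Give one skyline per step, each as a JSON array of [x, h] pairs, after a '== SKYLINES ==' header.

== SKYLINES ==
[[8,15],[9,0]]
[[8,15],[9,0],[11,12],[14,0]]
[[8,15],[9,0],[11,12],[14,0],[20,10],[30,0]]
[[8,15],[9,13],[15,0],[20,10],[30,0]]
[[8,15],[9,13],[15,0],[20,10],[30,0],[45,19],[46,0]]
[[8,15],[9,13],[15,0],[20,10],[30,0],[45,19],[46,8],[49,0]]
[[8,15],[9,13],[15,0],[20,10],[30,11],[35,0],[45,19],[46,8],[49,0]]
[[8,15],[9,13],[15,0],[20,10],[30,11],[35,0],[45,19],[46,8],[49,0]]
[[2,8],[5,0],[8,15],[9,13],[15,0],[20,10],[30,11],[35,0],[45,19],[46,8],[49,0]]
[[2,8],[5,0],[8,15],[9,13],[15,0],[20,10],[30,11],[35,8],[45,19],[46,8],[49,0]]
[[2,8],[5,0],[8,15],[9,13],[15,0],[20,10],[30,11],[35,8],[45,19],[46,8],[49,0]]
[[2,8],[5,0],[8,15],[9,13],[15,0],[20,10],[30,11],[35,8],[45,19],[46,8],[49,0]]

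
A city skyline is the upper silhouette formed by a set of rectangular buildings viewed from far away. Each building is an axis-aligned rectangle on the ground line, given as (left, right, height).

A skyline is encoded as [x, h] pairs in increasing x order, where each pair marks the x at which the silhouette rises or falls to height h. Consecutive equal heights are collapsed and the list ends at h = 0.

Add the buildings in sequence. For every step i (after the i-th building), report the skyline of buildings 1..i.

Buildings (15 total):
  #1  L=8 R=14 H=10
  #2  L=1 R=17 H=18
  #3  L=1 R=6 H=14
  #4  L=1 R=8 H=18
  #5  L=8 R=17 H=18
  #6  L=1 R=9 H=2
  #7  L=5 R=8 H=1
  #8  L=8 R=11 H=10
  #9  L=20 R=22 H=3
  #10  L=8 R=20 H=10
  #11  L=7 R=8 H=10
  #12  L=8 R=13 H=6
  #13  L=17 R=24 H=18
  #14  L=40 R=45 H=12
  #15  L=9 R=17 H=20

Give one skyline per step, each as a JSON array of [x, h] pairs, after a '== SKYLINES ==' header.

== SKYLINES ==
[[8,10],[14,0]]
[[1,18],[17,0]]
[[1,18],[17,0]]
[[1,18],[17,0]]
[[1,18],[17,0]]
[[1,18],[17,0]]
[[1,18],[17,0]]
[[1,18],[17,0]]
[[1,18],[17,0],[20,3],[22,0]]
[[1,18],[17,10],[20,3],[22,0]]
[[1,18],[17,10],[20,3],[22,0]]
[[1,18],[17,10],[20,3],[22,0]]
[[1,18],[24,0]]
[[1,18],[24,0],[40,12],[45,0]]
[[1,18],[9,20],[17,18],[24,0],[40,12],[45,0]]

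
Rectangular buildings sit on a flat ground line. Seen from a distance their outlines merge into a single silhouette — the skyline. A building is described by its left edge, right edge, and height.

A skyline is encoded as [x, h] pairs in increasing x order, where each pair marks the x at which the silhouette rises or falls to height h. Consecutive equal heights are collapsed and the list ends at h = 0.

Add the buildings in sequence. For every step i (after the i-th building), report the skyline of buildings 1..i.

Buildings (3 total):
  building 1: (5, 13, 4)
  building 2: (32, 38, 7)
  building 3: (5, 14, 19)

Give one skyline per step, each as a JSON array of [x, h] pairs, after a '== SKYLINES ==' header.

== SKYLINES ==
[[5,4],[13,0]]
[[5,4],[13,0],[32,7],[38,0]]
[[5,19],[14,0],[32,7],[38,0]]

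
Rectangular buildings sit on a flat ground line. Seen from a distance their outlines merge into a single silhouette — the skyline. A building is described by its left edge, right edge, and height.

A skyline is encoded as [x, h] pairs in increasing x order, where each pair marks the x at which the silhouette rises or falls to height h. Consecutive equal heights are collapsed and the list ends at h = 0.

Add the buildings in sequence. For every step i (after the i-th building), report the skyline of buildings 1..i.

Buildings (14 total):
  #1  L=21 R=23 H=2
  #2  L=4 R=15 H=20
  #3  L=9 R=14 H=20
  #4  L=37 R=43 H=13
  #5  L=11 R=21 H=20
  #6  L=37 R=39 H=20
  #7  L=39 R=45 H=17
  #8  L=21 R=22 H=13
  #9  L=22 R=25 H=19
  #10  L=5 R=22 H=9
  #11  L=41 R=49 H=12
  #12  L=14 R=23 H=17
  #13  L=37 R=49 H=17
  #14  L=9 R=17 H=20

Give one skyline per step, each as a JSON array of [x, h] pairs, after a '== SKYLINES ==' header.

== SKYLINES ==
[[21,2],[23,0]]
[[4,20],[15,0],[21,2],[23,0]]
[[4,20],[15,0],[21,2],[23,0]]
[[4,20],[15,0],[21,2],[23,0],[37,13],[43,0]]
[[4,20],[21,2],[23,0],[37,13],[43,0]]
[[4,20],[21,2],[23,0],[37,20],[39,13],[43,0]]
[[4,20],[21,2],[23,0],[37,20],[39,17],[45,0]]
[[4,20],[21,13],[22,2],[23,0],[37,20],[39,17],[45,0]]
[[4,20],[21,13],[22,19],[25,0],[37,20],[39,17],[45,0]]
[[4,20],[21,13],[22,19],[25,0],[37,20],[39,17],[45,0]]
[[4,20],[21,13],[22,19],[25,0],[37,20],[39,17],[45,12],[49,0]]
[[4,20],[21,17],[22,19],[25,0],[37,20],[39,17],[45,12],[49,0]]
[[4,20],[21,17],[22,19],[25,0],[37,20],[39,17],[49,0]]
[[4,20],[21,17],[22,19],[25,0],[37,20],[39,17],[49,0]]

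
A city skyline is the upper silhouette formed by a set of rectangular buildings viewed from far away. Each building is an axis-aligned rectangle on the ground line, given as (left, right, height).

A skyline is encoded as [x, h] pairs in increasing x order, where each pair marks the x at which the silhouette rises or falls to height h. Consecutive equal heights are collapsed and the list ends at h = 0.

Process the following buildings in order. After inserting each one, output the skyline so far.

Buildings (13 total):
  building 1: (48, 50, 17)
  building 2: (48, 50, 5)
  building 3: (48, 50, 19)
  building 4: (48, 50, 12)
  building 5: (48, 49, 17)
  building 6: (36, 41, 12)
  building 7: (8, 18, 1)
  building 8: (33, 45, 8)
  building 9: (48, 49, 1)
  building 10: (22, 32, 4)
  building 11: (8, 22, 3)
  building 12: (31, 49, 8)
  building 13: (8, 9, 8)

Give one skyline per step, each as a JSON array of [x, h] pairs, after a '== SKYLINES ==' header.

== SKYLINES ==
[[48,17],[50,0]]
[[48,17],[50,0]]
[[48,19],[50,0]]
[[48,19],[50,0]]
[[48,19],[50,0]]
[[36,12],[41,0],[48,19],[50,0]]
[[8,1],[18,0],[36,12],[41,0],[48,19],[50,0]]
[[8,1],[18,0],[33,8],[36,12],[41,8],[45,0],[48,19],[50,0]]
[[8,1],[18,0],[33,8],[36,12],[41,8],[45,0],[48,19],[50,0]]
[[8,1],[18,0],[22,4],[32,0],[33,8],[36,12],[41,8],[45,0],[48,19],[50,0]]
[[8,3],[22,4],[32,0],[33,8],[36,12],[41,8],[45,0],[48,19],[50,0]]
[[8,3],[22,4],[31,8],[36,12],[41,8],[48,19],[50,0]]
[[8,8],[9,3],[22,4],[31,8],[36,12],[41,8],[48,19],[50,0]]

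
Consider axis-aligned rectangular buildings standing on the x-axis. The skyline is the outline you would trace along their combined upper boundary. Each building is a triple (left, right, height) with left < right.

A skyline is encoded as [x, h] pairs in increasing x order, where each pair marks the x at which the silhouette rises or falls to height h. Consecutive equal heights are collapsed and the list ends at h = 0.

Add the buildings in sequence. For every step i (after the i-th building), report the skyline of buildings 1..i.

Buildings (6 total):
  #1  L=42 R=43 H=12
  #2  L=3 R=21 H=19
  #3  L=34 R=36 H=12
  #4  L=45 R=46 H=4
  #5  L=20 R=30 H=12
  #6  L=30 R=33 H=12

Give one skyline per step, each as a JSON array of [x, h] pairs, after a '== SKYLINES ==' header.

== SKYLINES ==
[[42,12],[43,0]]
[[3,19],[21,0],[42,12],[43,0]]
[[3,19],[21,0],[34,12],[36,0],[42,12],[43,0]]
[[3,19],[21,0],[34,12],[36,0],[42,12],[43,0],[45,4],[46,0]]
[[3,19],[21,12],[30,0],[34,12],[36,0],[42,12],[43,0],[45,4],[46,0]]
[[3,19],[21,12],[33,0],[34,12],[36,0],[42,12],[43,0],[45,4],[46,0]]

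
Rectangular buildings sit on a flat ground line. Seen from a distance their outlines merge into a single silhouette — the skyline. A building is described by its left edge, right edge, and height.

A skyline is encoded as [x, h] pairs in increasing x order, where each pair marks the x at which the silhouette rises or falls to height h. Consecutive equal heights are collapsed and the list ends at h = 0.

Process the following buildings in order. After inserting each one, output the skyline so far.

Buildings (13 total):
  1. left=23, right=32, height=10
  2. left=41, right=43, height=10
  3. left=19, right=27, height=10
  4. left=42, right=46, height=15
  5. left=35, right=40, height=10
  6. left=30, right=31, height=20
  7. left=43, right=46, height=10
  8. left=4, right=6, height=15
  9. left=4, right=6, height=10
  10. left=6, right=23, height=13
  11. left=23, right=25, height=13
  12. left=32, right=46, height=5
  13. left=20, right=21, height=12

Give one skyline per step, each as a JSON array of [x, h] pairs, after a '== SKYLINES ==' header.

== SKYLINES ==
[[23,10],[32,0]]
[[23,10],[32,0],[41,10],[43,0]]
[[19,10],[32,0],[41,10],[43,0]]
[[19,10],[32,0],[41,10],[42,15],[46,0]]
[[19,10],[32,0],[35,10],[40,0],[41,10],[42,15],[46,0]]
[[19,10],[30,20],[31,10],[32,0],[35,10],[40,0],[41,10],[42,15],[46,0]]
[[19,10],[30,20],[31,10],[32,0],[35,10],[40,0],[41,10],[42,15],[46,0]]
[[4,15],[6,0],[19,10],[30,20],[31,10],[32,0],[35,10],[40,0],[41,10],[42,15],[46,0]]
[[4,15],[6,0],[19,10],[30,20],[31,10],[32,0],[35,10],[40,0],[41,10],[42,15],[46,0]]
[[4,15],[6,13],[23,10],[30,20],[31,10],[32,0],[35,10],[40,0],[41,10],[42,15],[46,0]]
[[4,15],[6,13],[25,10],[30,20],[31,10],[32,0],[35,10],[40,0],[41,10],[42,15],[46,0]]
[[4,15],[6,13],[25,10],[30,20],[31,10],[32,5],[35,10],[40,5],[41,10],[42,15],[46,0]]
[[4,15],[6,13],[25,10],[30,20],[31,10],[32,5],[35,10],[40,5],[41,10],[42,15],[46,0]]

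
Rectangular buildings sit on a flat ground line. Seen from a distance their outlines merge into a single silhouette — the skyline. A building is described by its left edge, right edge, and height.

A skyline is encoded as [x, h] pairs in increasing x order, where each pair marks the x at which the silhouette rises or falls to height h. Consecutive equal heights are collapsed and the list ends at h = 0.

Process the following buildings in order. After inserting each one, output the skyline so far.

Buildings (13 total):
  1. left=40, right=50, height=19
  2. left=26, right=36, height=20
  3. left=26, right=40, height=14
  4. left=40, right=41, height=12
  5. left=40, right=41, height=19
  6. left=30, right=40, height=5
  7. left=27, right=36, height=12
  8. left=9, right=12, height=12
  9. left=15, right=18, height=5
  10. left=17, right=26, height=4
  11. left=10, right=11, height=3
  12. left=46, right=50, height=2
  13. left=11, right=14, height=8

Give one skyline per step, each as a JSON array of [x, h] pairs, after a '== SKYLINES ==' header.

== SKYLINES ==
[[40,19],[50,0]]
[[26,20],[36,0],[40,19],[50,0]]
[[26,20],[36,14],[40,19],[50,0]]
[[26,20],[36,14],[40,19],[50,0]]
[[26,20],[36,14],[40,19],[50,0]]
[[26,20],[36,14],[40,19],[50,0]]
[[26,20],[36,14],[40,19],[50,0]]
[[9,12],[12,0],[26,20],[36,14],[40,19],[50,0]]
[[9,12],[12,0],[15,5],[18,0],[26,20],[36,14],[40,19],[50,0]]
[[9,12],[12,0],[15,5],[18,4],[26,20],[36,14],[40,19],[50,0]]
[[9,12],[12,0],[15,5],[18,4],[26,20],[36,14],[40,19],[50,0]]
[[9,12],[12,0],[15,5],[18,4],[26,20],[36,14],[40,19],[50,0]]
[[9,12],[12,8],[14,0],[15,5],[18,4],[26,20],[36,14],[40,19],[50,0]]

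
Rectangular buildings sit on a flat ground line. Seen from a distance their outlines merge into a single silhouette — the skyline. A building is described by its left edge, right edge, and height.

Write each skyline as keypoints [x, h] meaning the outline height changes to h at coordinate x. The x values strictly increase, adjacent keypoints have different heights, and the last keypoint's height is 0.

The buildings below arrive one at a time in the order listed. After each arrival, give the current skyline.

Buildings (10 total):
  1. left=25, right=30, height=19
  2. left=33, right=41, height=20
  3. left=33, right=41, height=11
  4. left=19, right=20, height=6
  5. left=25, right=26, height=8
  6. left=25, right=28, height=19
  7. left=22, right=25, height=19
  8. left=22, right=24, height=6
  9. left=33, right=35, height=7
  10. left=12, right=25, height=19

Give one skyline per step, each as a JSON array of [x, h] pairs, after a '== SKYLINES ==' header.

== SKYLINES ==
[[25,19],[30,0]]
[[25,19],[30,0],[33,20],[41,0]]
[[25,19],[30,0],[33,20],[41,0]]
[[19,6],[20,0],[25,19],[30,0],[33,20],[41,0]]
[[19,6],[20,0],[25,19],[30,0],[33,20],[41,0]]
[[19,6],[20,0],[25,19],[30,0],[33,20],[41,0]]
[[19,6],[20,0],[22,19],[30,0],[33,20],[41,0]]
[[19,6],[20,0],[22,19],[30,0],[33,20],[41,0]]
[[19,6],[20,0],[22,19],[30,0],[33,20],[41,0]]
[[12,19],[30,0],[33,20],[41,0]]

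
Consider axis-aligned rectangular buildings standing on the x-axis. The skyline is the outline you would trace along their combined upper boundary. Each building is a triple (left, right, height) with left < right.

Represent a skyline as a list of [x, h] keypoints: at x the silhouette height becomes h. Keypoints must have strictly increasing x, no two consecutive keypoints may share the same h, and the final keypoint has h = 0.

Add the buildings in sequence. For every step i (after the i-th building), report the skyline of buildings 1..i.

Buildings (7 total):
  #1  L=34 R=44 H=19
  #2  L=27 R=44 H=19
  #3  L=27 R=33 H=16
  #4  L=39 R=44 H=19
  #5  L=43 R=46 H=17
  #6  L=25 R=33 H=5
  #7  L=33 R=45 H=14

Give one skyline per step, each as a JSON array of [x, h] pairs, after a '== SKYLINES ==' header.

== SKYLINES ==
[[34,19],[44,0]]
[[27,19],[44,0]]
[[27,19],[44,0]]
[[27,19],[44,0]]
[[27,19],[44,17],[46,0]]
[[25,5],[27,19],[44,17],[46,0]]
[[25,5],[27,19],[44,17],[46,0]]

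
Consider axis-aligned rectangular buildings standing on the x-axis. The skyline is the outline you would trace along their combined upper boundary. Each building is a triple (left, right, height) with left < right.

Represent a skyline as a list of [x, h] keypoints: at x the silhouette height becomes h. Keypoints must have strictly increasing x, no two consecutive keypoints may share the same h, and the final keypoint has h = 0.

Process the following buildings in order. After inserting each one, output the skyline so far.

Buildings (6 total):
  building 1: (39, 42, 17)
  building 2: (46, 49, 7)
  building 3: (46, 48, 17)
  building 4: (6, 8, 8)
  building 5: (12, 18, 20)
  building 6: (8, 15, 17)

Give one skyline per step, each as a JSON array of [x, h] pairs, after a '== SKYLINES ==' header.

== SKYLINES ==
[[39,17],[42,0]]
[[39,17],[42,0],[46,7],[49,0]]
[[39,17],[42,0],[46,17],[48,7],[49,0]]
[[6,8],[8,0],[39,17],[42,0],[46,17],[48,7],[49,0]]
[[6,8],[8,0],[12,20],[18,0],[39,17],[42,0],[46,17],[48,7],[49,0]]
[[6,8],[8,17],[12,20],[18,0],[39,17],[42,0],[46,17],[48,7],[49,0]]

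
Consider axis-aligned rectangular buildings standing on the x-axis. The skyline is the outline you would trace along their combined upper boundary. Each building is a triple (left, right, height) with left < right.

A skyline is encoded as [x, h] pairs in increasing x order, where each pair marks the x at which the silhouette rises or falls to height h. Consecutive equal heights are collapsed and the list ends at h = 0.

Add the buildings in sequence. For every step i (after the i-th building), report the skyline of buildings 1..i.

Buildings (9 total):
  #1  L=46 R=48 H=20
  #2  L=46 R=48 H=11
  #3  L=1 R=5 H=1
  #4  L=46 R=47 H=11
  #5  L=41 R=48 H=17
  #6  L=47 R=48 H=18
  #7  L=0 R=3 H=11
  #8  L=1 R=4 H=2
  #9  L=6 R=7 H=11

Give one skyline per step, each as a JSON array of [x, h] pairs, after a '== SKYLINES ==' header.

== SKYLINES ==
[[46,20],[48,0]]
[[46,20],[48,0]]
[[1,1],[5,0],[46,20],[48,0]]
[[1,1],[5,0],[46,20],[48,0]]
[[1,1],[5,0],[41,17],[46,20],[48,0]]
[[1,1],[5,0],[41,17],[46,20],[48,0]]
[[0,11],[3,1],[5,0],[41,17],[46,20],[48,0]]
[[0,11],[3,2],[4,1],[5,0],[41,17],[46,20],[48,0]]
[[0,11],[3,2],[4,1],[5,0],[6,11],[7,0],[41,17],[46,20],[48,0]]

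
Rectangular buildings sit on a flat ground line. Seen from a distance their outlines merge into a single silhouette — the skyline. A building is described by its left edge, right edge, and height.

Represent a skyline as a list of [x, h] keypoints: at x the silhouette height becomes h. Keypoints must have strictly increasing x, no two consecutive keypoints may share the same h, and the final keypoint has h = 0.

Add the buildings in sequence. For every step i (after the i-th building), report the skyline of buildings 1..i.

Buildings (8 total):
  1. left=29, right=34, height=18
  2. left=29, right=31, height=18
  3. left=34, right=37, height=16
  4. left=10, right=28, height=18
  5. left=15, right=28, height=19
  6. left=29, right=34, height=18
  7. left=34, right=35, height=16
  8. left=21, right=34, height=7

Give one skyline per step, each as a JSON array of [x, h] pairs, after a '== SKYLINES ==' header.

== SKYLINES ==
[[29,18],[34,0]]
[[29,18],[34,0]]
[[29,18],[34,16],[37,0]]
[[10,18],[28,0],[29,18],[34,16],[37,0]]
[[10,18],[15,19],[28,0],[29,18],[34,16],[37,0]]
[[10,18],[15,19],[28,0],[29,18],[34,16],[37,0]]
[[10,18],[15,19],[28,0],[29,18],[34,16],[37,0]]
[[10,18],[15,19],[28,7],[29,18],[34,16],[37,0]]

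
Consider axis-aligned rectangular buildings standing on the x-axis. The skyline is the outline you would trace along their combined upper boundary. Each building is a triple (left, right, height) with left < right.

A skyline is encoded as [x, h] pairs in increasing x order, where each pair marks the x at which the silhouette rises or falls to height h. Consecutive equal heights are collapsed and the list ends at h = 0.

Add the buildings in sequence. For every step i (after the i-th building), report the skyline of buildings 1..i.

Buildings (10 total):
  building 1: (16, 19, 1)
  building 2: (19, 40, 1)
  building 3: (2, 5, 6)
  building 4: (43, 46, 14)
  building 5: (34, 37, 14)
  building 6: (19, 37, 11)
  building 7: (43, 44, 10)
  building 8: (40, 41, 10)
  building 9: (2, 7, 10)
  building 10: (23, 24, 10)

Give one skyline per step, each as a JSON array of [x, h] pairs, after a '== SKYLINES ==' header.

== SKYLINES ==
[[16,1],[19,0]]
[[16,1],[40,0]]
[[2,6],[5,0],[16,1],[40,0]]
[[2,6],[5,0],[16,1],[40,0],[43,14],[46,0]]
[[2,6],[5,0],[16,1],[34,14],[37,1],[40,0],[43,14],[46,0]]
[[2,6],[5,0],[16,1],[19,11],[34,14],[37,1],[40,0],[43,14],[46,0]]
[[2,6],[5,0],[16,1],[19,11],[34,14],[37,1],[40,0],[43,14],[46,0]]
[[2,6],[5,0],[16,1],[19,11],[34,14],[37,1],[40,10],[41,0],[43,14],[46,0]]
[[2,10],[7,0],[16,1],[19,11],[34,14],[37,1],[40,10],[41,0],[43,14],[46,0]]
[[2,10],[7,0],[16,1],[19,11],[34,14],[37,1],[40,10],[41,0],[43,14],[46,0]]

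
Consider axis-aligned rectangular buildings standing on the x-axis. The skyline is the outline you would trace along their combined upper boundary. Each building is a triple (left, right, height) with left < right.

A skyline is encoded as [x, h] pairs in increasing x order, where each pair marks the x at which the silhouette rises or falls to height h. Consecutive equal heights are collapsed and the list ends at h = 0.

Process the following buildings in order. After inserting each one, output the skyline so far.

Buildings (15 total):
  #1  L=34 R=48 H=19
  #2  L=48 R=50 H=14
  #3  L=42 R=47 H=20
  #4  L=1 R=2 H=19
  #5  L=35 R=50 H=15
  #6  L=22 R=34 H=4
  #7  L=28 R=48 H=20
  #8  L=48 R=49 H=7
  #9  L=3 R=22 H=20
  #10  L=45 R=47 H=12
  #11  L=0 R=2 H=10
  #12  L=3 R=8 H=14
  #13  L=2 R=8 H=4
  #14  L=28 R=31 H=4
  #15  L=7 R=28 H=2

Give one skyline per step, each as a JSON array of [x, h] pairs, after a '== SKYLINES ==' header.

== SKYLINES ==
[[34,19],[48,0]]
[[34,19],[48,14],[50,0]]
[[34,19],[42,20],[47,19],[48,14],[50,0]]
[[1,19],[2,0],[34,19],[42,20],[47,19],[48,14],[50,0]]
[[1,19],[2,0],[34,19],[42,20],[47,19],[48,15],[50,0]]
[[1,19],[2,0],[22,4],[34,19],[42,20],[47,19],[48,15],[50,0]]
[[1,19],[2,0],[22,4],[28,20],[48,15],[50,0]]
[[1,19],[2,0],[22,4],[28,20],[48,15],[50,0]]
[[1,19],[2,0],[3,20],[22,4],[28,20],[48,15],[50,0]]
[[1,19],[2,0],[3,20],[22,4],[28,20],[48,15],[50,0]]
[[0,10],[1,19],[2,0],[3,20],[22,4],[28,20],[48,15],[50,0]]
[[0,10],[1,19],[2,0],[3,20],[22,4],[28,20],[48,15],[50,0]]
[[0,10],[1,19],[2,4],[3,20],[22,4],[28,20],[48,15],[50,0]]
[[0,10],[1,19],[2,4],[3,20],[22,4],[28,20],[48,15],[50,0]]
[[0,10],[1,19],[2,4],[3,20],[22,4],[28,20],[48,15],[50,0]]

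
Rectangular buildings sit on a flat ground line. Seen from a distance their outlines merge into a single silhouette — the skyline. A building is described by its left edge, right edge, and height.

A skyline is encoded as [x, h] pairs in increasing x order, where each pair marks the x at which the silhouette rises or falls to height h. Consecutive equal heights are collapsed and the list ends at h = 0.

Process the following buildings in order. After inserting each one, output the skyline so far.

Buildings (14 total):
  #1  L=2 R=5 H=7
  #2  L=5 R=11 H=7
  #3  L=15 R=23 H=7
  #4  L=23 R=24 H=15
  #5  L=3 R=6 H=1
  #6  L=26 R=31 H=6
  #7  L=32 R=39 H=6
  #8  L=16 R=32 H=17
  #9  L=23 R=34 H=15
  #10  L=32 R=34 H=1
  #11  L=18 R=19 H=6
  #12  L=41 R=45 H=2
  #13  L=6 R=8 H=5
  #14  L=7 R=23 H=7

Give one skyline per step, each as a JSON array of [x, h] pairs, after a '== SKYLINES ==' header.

== SKYLINES ==
[[2,7],[5,0]]
[[2,7],[11,0]]
[[2,7],[11,0],[15,7],[23,0]]
[[2,7],[11,0],[15,7],[23,15],[24,0]]
[[2,7],[11,0],[15,7],[23,15],[24,0]]
[[2,7],[11,0],[15,7],[23,15],[24,0],[26,6],[31,0]]
[[2,7],[11,0],[15,7],[23,15],[24,0],[26,6],[31,0],[32,6],[39,0]]
[[2,7],[11,0],[15,7],[16,17],[32,6],[39,0]]
[[2,7],[11,0],[15,7],[16,17],[32,15],[34,6],[39,0]]
[[2,7],[11,0],[15,7],[16,17],[32,15],[34,6],[39,0]]
[[2,7],[11,0],[15,7],[16,17],[32,15],[34,6],[39,0]]
[[2,7],[11,0],[15,7],[16,17],[32,15],[34,6],[39,0],[41,2],[45,0]]
[[2,7],[11,0],[15,7],[16,17],[32,15],[34,6],[39,0],[41,2],[45,0]]
[[2,7],[16,17],[32,15],[34,6],[39,0],[41,2],[45,0]]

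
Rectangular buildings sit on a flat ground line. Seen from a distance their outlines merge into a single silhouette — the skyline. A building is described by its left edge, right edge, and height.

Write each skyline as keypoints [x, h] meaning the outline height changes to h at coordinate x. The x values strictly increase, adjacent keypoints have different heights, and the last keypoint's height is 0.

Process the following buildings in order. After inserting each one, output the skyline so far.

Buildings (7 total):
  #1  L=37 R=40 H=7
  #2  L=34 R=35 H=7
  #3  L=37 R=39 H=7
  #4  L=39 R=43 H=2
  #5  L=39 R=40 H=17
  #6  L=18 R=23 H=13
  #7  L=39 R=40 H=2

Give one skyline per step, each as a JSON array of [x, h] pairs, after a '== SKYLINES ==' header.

== SKYLINES ==
[[37,7],[40,0]]
[[34,7],[35,0],[37,7],[40,0]]
[[34,7],[35,0],[37,7],[40,0]]
[[34,7],[35,0],[37,7],[40,2],[43,0]]
[[34,7],[35,0],[37,7],[39,17],[40,2],[43,0]]
[[18,13],[23,0],[34,7],[35,0],[37,7],[39,17],[40,2],[43,0]]
[[18,13],[23,0],[34,7],[35,0],[37,7],[39,17],[40,2],[43,0]]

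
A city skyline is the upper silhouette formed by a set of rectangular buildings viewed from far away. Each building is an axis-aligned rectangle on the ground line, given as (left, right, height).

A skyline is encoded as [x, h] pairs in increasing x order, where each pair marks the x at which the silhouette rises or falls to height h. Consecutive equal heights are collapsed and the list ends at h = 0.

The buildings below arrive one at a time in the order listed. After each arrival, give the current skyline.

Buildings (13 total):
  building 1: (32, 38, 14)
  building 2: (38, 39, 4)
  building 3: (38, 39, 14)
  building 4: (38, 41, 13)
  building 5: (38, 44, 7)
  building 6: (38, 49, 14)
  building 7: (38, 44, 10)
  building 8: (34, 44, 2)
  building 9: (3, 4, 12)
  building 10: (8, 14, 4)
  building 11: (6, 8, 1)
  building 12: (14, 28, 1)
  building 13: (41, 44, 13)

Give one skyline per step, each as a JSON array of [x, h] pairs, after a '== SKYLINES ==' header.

== SKYLINES ==
[[32,14],[38,0]]
[[32,14],[38,4],[39,0]]
[[32,14],[39,0]]
[[32,14],[39,13],[41,0]]
[[32,14],[39,13],[41,7],[44,0]]
[[32,14],[49,0]]
[[32,14],[49,0]]
[[32,14],[49,0]]
[[3,12],[4,0],[32,14],[49,0]]
[[3,12],[4,0],[8,4],[14,0],[32,14],[49,0]]
[[3,12],[4,0],[6,1],[8,4],[14,0],[32,14],[49,0]]
[[3,12],[4,0],[6,1],[8,4],[14,1],[28,0],[32,14],[49,0]]
[[3,12],[4,0],[6,1],[8,4],[14,1],[28,0],[32,14],[49,0]]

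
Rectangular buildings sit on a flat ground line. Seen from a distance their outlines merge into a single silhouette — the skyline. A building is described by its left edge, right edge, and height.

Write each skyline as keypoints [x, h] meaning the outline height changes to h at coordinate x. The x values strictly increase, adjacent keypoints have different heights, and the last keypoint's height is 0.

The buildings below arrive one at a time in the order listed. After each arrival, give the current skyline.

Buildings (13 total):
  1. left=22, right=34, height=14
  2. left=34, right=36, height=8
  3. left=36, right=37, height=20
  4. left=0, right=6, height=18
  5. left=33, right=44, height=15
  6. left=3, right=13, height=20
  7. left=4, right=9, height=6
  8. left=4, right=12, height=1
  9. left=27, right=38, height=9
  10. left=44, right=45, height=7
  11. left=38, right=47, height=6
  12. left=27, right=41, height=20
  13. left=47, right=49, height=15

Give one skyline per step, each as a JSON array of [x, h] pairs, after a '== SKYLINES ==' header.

== SKYLINES ==
[[22,14],[34,0]]
[[22,14],[34,8],[36,0]]
[[22,14],[34,8],[36,20],[37,0]]
[[0,18],[6,0],[22,14],[34,8],[36,20],[37,0]]
[[0,18],[6,0],[22,14],[33,15],[36,20],[37,15],[44,0]]
[[0,18],[3,20],[13,0],[22,14],[33,15],[36,20],[37,15],[44,0]]
[[0,18],[3,20],[13,0],[22,14],[33,15],[36,20],[37,15],[44,0]]
[[0,18],[3,20],[13,0],[22,14],[33,15],[36,20],[37,15],[44,0]]
[[0,18],[3,20],[13,0],[22,14],[33,15],[36,20],[37,15],[44,0]]
[[0,18],[3,20],[13,0],[22,14],[33,15],[36,20],[37,15],[44,7],[45,0]]
[[0,18],[3,20],[13,0],[22,14],[33,15],[36,20],[37,15],[44,7],[45,6],[47,0]]
[[0,18],[3,20],[13,0],[22,14],[27,20],[41,15],[44,7],[45,6],[47,0]]
[[0,18],[3,20],[13,0],[22,14],[27,20],[41,15],[44,7],[45,6],[47,15],[49,0]]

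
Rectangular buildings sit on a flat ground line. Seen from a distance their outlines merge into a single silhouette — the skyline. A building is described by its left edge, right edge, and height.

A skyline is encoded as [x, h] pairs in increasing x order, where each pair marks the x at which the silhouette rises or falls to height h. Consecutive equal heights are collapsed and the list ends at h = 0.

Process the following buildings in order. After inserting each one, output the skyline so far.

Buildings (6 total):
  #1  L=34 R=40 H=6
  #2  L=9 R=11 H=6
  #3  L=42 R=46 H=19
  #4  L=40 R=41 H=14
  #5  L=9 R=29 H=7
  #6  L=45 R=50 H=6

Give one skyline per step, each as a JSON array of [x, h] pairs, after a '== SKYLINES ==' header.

== SKYLINES ==
[[34,6],[40,0]]
[[9,6],[11,0],[34,6],[40,0]]
[[9,6],[11,0],[34,6],[40,0],[42,19],[46,0]]
[[9,6],[11,0],[34,6],[40,14],[41,0],[42,19],[46,0]]
[[9,7],[29,0],[34,6],[40,14],[41,0],[42,19],[46,0]]
[[9,7],[29,0],[34,6],[40,14],[41,0],[42,19],[46,6],[50,0]]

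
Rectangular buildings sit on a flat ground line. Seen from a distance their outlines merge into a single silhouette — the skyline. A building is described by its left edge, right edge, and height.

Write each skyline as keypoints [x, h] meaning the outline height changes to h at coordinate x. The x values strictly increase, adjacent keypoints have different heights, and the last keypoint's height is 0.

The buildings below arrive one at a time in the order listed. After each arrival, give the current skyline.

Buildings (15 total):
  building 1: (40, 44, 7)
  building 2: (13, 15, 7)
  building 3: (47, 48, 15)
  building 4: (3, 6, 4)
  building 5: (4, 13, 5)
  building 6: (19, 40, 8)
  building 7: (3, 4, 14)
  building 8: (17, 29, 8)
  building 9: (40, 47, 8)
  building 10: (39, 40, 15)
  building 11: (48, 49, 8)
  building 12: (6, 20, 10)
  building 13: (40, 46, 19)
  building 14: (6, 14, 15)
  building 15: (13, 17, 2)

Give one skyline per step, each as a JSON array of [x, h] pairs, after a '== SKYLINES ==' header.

== SKYLINES ==
[[40,7],[44,0]]
[[13,7],[15,0],[40,7],[44,0]]
[[13,7],[15,0],[40,7],[44,0],[47,15],[48,0]]
[[3,4],[6,0],[13,7],[15,0],[40,7],[44,0],[47,15],[48,0]]
[[3,4],[4,5],[13,7],[15,0],[40,7],[44,0],[47,15],[48,0]]
[[3,4],[4,5],[13,7],[15,0],[19,8],[40,7],[44,0],[47,15],[48,0]]
[[3,14],[4,5],[13,7],[15,0],[19,8],[40,7],[44,0],[47,15],[48,0]]
[[3,14],[4,5],[13,7],[15,0],[17,8],[40,7],[44,0],[47,15],[48,0]]
[[3,14],[4,5],[13,7],[15,0],[17,8],[47,15],[48,0]]
[[3,14],[4,5],[13,7],[15,0],[17,8],[39,15],[40,8],[47,15],[48,0]]
[[3,14],[4,5],[13,7],[15,0],[17,8],[39,15],[40,8],[47,15],[48,8],[49,0]]
[[3,14],[4,5],[6,10],[20,8],[39,15],[40,8],[47,15],[48,8],[49,0]]
[[3,14],[4,5],[6,10],[20,8],[39,15],[40,19],[46,8],[47,15],[48,8],[49,0]]
[[3,14],[4,5],[6,15],[14,10],[20,8],[39,15],[40,19],[46,8],[47,15],[48,8],[49,0]]
[[3,14],[4,5],[6,15],[14,10],[20,8],[39,15],[40,19],[46,8],[47,15],[48,8],[49,0]]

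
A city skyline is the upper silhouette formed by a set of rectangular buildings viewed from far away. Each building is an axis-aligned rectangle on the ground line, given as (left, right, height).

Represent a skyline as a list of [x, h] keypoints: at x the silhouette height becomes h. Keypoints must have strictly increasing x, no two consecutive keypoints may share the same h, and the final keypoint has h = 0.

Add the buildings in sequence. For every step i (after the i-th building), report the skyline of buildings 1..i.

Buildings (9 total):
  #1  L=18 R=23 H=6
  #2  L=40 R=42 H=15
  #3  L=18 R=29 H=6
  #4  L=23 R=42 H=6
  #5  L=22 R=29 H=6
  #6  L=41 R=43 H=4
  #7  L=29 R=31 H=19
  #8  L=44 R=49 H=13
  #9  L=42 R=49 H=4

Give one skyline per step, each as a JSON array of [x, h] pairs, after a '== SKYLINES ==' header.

== SKYLINES ==
[[18,6],[23,0]]
[[18,6],[23,0],[40,15],[42,0]]
[[18,6],[29,0],[40,15],[42,0]]
[[18,6],[40,15],[42,0]]
[[18,6],[40,15],[42,0]]
[[18,6],[40,15],[42,4],[43,0]]
[[18,6],[29,19],[31,6],[40,15],[42,4],[43,0]]
[[18,6],[29,19],[31,6],[40,15],[42,4],[43,0],[44,13],[49,0]]
[[18,6],[29,19],[31,6],[40,15],[42,4],[44,13],[49,0]]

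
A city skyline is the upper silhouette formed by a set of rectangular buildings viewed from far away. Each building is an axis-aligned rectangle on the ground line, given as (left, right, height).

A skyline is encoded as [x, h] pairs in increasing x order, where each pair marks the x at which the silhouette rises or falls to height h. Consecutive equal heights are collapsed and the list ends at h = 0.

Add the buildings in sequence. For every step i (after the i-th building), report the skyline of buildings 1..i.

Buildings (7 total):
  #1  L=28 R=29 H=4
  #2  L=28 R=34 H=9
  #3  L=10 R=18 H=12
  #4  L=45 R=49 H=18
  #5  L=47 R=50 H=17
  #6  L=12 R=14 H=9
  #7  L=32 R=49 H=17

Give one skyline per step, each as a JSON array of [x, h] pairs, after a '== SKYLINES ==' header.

== SKYLINES ==
[[28,4],[29,0]]
[[28,9],[34,0]]
[[10,12],[18,0],[28,9],[34,0]]
[[10,12],[18,0],[28,9],[34,0],[45,18],[49,0]]
[[10,12],[18,0],[28,9],[34,0],[45,18],[49,17],[50,0]]
[[10,12],[18,0],[28,9],[34,0],[45,18],[49,17],[50,0]]
[[10,12],[18,0],[28,9],[32,17],[45,18],[49,17],[50,0]]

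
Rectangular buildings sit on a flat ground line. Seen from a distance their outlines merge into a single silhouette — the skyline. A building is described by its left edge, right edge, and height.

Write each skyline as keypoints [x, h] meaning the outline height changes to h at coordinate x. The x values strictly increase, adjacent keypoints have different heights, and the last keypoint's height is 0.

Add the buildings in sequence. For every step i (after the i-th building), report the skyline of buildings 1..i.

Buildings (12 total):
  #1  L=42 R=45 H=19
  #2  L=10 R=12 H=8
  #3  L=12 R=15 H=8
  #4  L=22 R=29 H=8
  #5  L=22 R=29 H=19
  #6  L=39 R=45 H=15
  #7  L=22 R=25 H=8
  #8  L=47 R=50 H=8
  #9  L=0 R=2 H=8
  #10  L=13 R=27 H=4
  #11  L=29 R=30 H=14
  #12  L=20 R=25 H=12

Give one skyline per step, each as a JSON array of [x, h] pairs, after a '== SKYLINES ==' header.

== SKYLINES ==
[[42,19],[45,0]]
[[10,8],[12,0],[42,19],[45,0]]
[[10,8],[15,0],[42,19],[45,0]]
[[10,8],[15,0],[22,8],[29,0],[42,19],[45,0]]
[[10,8],[15,0],[22,19],[29,0],[42,19],[45,0]]
[[10,8],[15,0],[22,19],[29,0],[39,15],[42,19],[45,0]]
[[10,8],[15,0],[22,19],[29,0],[39,15],[42,19],[45,0]]
[[10,8],[15,0],[22,19],[29,0],[39,15],[42,19],[45,0],[47,8],[50,0]]
[[0,8],[2,0],[10,8],[15,0],[22,19],[29,0],[39,15],[42,19],[45,0],[47,8],[50,0]]
[[0,8],[2,0],[10,8],[15,4],[22,19],[29,0],[39,15],[42,19],[45,0],[47,8],[50,0]]
[[0,8],[2,0],[10,8],[15,4],[22,19],[29,14],[30,0],[39,15],[42,19],[45,0],[47,8],[50,0]]
[[0,8],[2,0],[10,8],[15,4],[20,12],[22,19],[29,14],[30,0],[39,15],[42,19],[45,0],[47,8],[50,0]]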